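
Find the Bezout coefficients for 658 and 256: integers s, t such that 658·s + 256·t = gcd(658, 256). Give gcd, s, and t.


Euclidean algorithm on (658, 256) — divide until remainder is 0:
  658 = 2 · 256 + 146
  256 = 1 · 146 + 110
  146 = 1 · 110 + 36
  110 = 3 · 36 + 2
  36 = 18 · 2 + 0
gcd(658, 256) = 2.
Track Bezout coefficients alongside the remainders: start with r₀ = 658 = a·1 + b·0 (s = 1, t = 0) and r₁ = 256 = a·0 + b·1 (s = 0, t = 1); each new remainder r_{k+1} = r_{k-1} − q_k·r_k inherits s_{k+1} = s_{k-1} − q_k·s_k, t_{k+1} = t_{k-1} − q_k·t_k, so r_k = a·s_k + b·t_k at every step:
  q = 2: r = 146, s = 1 − 2·0 = 1, t = 0 − 2·1 = -2  (check: 658·1 + 256·(-2) = 146)
  q = 1: r = 110, s = 0 − 1·1 = -1, t = 1 − 1·(-2) = 3  (check: 658·(-1) + 256·3 = 110)
  q = 1: r = 36, s = 1 − 1·(-1) = 2, t = -2 − 1·3 = -5  (check: 658·2 + 256·(-5) = 36)
  q = 3: r = 2, s = -1 − 3·2 = -7, t = 3 − 3·(-5) = 18  (check: 658·(-7) + 256·18 = 2)
The row with r = 2 (the gcd) gives the Bezout coefficients s = -7, t = 18.
Result: 658 · (-7) + 256 · (18) = 2.

gcd(658, 256) = 2; s = -7, t = 18 (check: 658·(-7) + 256·18 = 2).


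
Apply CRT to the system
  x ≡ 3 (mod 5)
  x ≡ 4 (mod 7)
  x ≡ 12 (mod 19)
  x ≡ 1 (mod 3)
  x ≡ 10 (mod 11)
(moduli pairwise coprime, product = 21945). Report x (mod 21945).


Product of moduli M = 5 · 7 · 19 · 3 · 11 = 21945.
Merge one congruence at a time:
  Start: x ≡ 3 (mod 5).
  Combine with x ≡ 4 (mod 7); new modulus lcm = 35.
    Write x = 3 + 5·t and substitute into x ≡ 4 (mod 7): 5·t ≡ 4 − 3 = 1 (mod 7).
    The inverse of 5 mod 7 is 3 (since 5·3 = 15 = 2·7 + 1), so t ≡ 3·1 = 3 ≡ 3 (mod 7).
    Then x = 3 + 5·3 = 18, valid modulo lcm(5, 7) = 35: x ≡ 18 (mod 35).
  Combine with x ≡ 12 (mod 19); new modulus lcm = 665.
    Write x = 18 + 35·t and substitute into x ≡ 12 (mod 19): 35·t ≡ 12 − 18 = -6 (mod 19).
    Reduce coefficients mod 19: 16·t ≡ 13 (mod 19).
    The inverse of 16 mod 19 is 6 (since 16·6 = 96 = 5·19 + 1), so t ≡ 6·13 = 78 ≡ 2 (mod 19).
    Then x = 18 + 35·2 = 88, valid modulo lcm(35, 19) = 665: x ≡ 88 (mod 665).
  Combine with x ≡ 1 (mod 3); new modulus lcm = 1995.
    Write x = 88 + 665·t and substitute into x ≡ 1 (mod 3): 665·t ≡ 1 − 88 = -87 (mod 3).
    Reduce coefficients mod 3: 2·t ≡ 0 (mod 3).
    The inverse of 2 mod 3 is 2 (since 2·2 = 4 = 1·3 + 1), so t ≡ 2·0 = 0 ≡ 0 (mod 3).
    Then x = 88 + 665·0 = 88, valid modulo lcm(665, 3) = 1995: x ≡ 88 (mod 1995).
  Combine with x ≡ 10 (mod 11); new modulus lcm = 21945.
    Write x = 88 + 1995·t and substitute into x ≡ 10 (mod 11): 1995·t ≡ 10 − 88 = -78 (mod 11).
    Reduce coefficients mod 11: 4·t ≡ 10 (mod 11).
    The inverse of 4 mod 11 is 3 (since 4·3 = 12 = 1·11 + 1), so t ≡ 3·10 = 30 ≡ 8 (mod 11).
    Then x = 88 + 1995·8 = 16048, valid modulo lcm(1995, 11) = 21945: x ≡ 16048 (mod 21945).
Verify against each original: 16048 mod 5 = 3, 16048 mod 7 = 4, 16048 mod 19 = 12, 16048 mod 3 = 1, 16048 mod 11 = 10.

x ≡ 16048 (mod 21945).


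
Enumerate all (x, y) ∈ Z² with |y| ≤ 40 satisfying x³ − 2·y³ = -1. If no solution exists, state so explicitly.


The equation is x³ - 2y³ = -1. For fixed y, x³ = 2·y³ − 1, so a solution requires the RHS to be a perfect cube.
Strategy: iterate y from -40 to 40, compute RHS = 2·y³ − 1, and check whether it is a (positive or negative) perfect cube.
Check small values of y:
  y = 0: RHS = -1 = (-1)³ ⇒ x = -1 works.
  y = 1: RHS = 1 = (1)³ ⇒ x = 1 works.
  y = -1: RHS = -3 is not a perfect cube.
  y = 2: RHS = 15 is not a perfect cube.
  y = -2: RHS = -17 is not a perfect cube.
  y = 3: RHS = 53 is not a perfect cube.
  y = -3: RHS = -55 is not a perfect cube.
Continuing the search up to |y| = 40 finds no further solutions beyond those listed.
Collected solutions: (-1, 0), (1, 1).

Solutions (with |y| ≤ 40): (-1, 0), (1, 1).


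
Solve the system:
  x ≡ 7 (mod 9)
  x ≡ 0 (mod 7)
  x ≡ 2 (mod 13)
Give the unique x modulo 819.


Moduli 9, 7, 13 are pairwise coprime; by CRT there is a unique solution modulo M = 9 · 7 · 13 = 819.
Solve pairwise, accumulating the modulus:
  Start with x ≡ 7 (mod 9).
  Combine with x ≡ 0 (mod 7): since gcd(9, 7) = 1, we get a unique residue mod 63.
    Write x = 7 + 9·t and substitute into x ≡ 0 (mod 7): 9·t ≡ 0 − 7 = -7 (mod 7).
    Reduce coefficients mod 7: 2·t ≡ 0 (mod 7).
    The inverse of 2 mod 7 is 4 (since 2·4 = 8 = 1·7 + 1), so t ≡ 4·0 = 0 ≡ 0 (mod 7).
    Then x = 7 + 9·0 = 7, valid modulo lcm(9, 7) = 63: x ≡ 7 (mod 63).
  Combine with x ≡ 2 (mod 13): since gcd(63, 13) = 1, we get a unique residue mod 819.
    Write x = 7 + 63·t and substitute into x ≡ 2 (mod 13): 63·t ≡ 2 − 7 = -5 (mod 13).
    Reduce coefficients mod 13: 11·t ≡ 8 (mod 13).
    The inverse of 11 mod 13 is 6 (since 11·6 = 66 = 5·13 + 1), so t ≡ 6·8 = 48 ≡ 9 (mod 13).
    Then x = 7 + 63·9 = 574, valid modulo lcm(63, 13) = 819: x ≡ 574 (mod 819).
Verify: 574 mod 9 = 7 ✓, 574 mod 7 = 0 ✓, 574 mod 13 = 2 ✓.

x ≡ 574 (mod 819).


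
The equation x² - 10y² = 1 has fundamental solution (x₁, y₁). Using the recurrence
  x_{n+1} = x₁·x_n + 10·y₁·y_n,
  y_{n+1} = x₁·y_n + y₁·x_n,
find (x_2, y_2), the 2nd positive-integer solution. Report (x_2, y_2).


Step 1: Find the fundamental solution (x₁, y₁) of x² - 10y² = 1.
  Expand √10 as a continued fraction. a₀ = ⌊√10⌋ = 3; iterate m_{k+1} = d_k·a_k − m_k, d_{k+1} = (10 − m_{k+1}²)/d_k, a_{k+1} = ⌊(a₀ + m_{k+1})/d_{k+1}⌋ (starting m₀ = 0, d₀ = 1), with convergents p_k = a_k·p_{k-1} + p_{k-2}, q_k = a_k·q_{k-1} + q_{k-2} (p₋₁ = 1, q₋₁ = 0):
  k = 0: a₀ = 3; p₀/q₀ = 3/1; p₀² − 10·q₀² = 9 − 10 = -1.
  k = 1: m = 3, d = 1, a = ⌊(3 + 3)/1⌋ = 6; p/q = (6·3 + 1)/(6·1 + 0) = 19/6; p² − 10·q² = 361 − 360 = 1.
  The first convergent with p² − 10·q² = 1 gives the fundamental solution (x₁, y₁) = (19, 6).
Step 2: Apply the recurrence (x_{n+1}, y_{n+1}) = (x₁x_n + 10y₁y_n, x₁y_n + y₁x_n) repeatedly.
  From (x_1, y_1) = (19, 6): x_2 = 19·19 + 10·6·6 = 721; y_2 = 19·6 + 6·19 = 228.
Step 3: Verify x_2² - 10·y_2² = 519841 - 519840 = 1 (should be 1). ✓

(x_1, y_1) = (19, 6); (x_2, y_2) = (721, 228).


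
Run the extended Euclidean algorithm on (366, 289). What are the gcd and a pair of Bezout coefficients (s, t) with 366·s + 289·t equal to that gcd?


Euclidean algorithm on (366, 289) — divide until remainder is 0:
  366 = 1 · 289 + 77
  289 = 3 · 77 + 58
  77 = 1 · 58 + 19
  58 = 3 · 19 + 1
  19 = 19 · 1 + 0
gcd(366, 289) = 1.
Track Bezout coefficients alongside the remainders: start with r₀ = 366 = a·1 + b·0 (s = 1, t = 0) and r₁ = 289 = a·0 + b·1 (s = 0, t = 1); each new remainder r_{k+1} = r_{k-1} − q_k·r_k inherits s_{k+1} = s_{k-1} − q_k·s_k, t_{k+1} = t_{k-1} − q_k·t_k, so r_k = a·s_k + b·t_k at every step:
  q = 1: r = 77, s = 1 − 1·0 = 1, t = 0 − 1·1 = -1  (check: 366·1 + 289·(-1) = 77)
  q = 3: r = 58, s = 0 − 3·1 = -3, t = 1 − 3·(-1) = 4  (check: 366·(-3) + 289·4 = 58)
  q = 1: r = 19, s = 1 − 1·(-3) = 4, t = -1 − 1·4 = -5  (check: 366·4 + 289·(-5) = 19)
  q = 3: r = 1, s = -3 − 3·4 = -15, t = 4 − 3·(-5) = 19  (check: 366·(-15) + 289·19 = 1)
The row with r = 1 (the gcd) gives the Bezout coefficients s = -15, t = 19.
Result: 366 · (-15) + 289 · (19) = 1.

gcd(366, 289) = 1; s = -15, t = 19 (check: 366·(-15) + 289·19 = 1).


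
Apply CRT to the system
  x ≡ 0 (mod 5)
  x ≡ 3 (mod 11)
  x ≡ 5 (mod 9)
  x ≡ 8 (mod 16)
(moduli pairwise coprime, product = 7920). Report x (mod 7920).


Product of moduli M = 5 · 11 · 9 · 16 = 7920.
Merge one congruence at a time:
  Start: x ≡ 0 (mod 5).
  Combine with x ≡ 3 (mod 11); new modulus lcm = 55.
    Write x = 0 + 5·t and substitute into x ≡ 3 (mod 11): 5·t ≡ 3 − 0 = 3 (mod 11).
    The inverse of 5 mod 11 is 9 (since 5·9 = 45 = 4·11 + 1), so t ≡ 9·3 = 27 ≡ 5 (mod 11).
    Then x = 0 + 5·5 = 25, valid modulo lcm(5, 11) = 55: x ≡ 25 (mod 55).
  Combine with x ≡ 5 (mod 9); new modulus lcm = 495.
    Write x = 25 + 55·t and substitute into x ≡ 5 (mod 9): 55·t ≡ 5 − 25 = -20 (mod 9).
    Reduce coefficients mod 9: 1·t ≡ 7 (mod 9).
    So t ≡ 7 (mod 9).
    Then x = 25 + 55·7 = 410, valid modulo lcm(55, 9) = 495: x ≡ 410 (mod 495).
  Combine with x ≡ 8 (mod 16); new modulus lcm = 7920.
    Write x = 410 + 495·t and substitute into x ≡ 8 (mod 16): 495·t ≡ 8 − 410 = -402 (mod 16).
    Reduce coefficients mod 16: 15·t ≡ 14 (mod 16).
    The inverse of 15 mod 16 is 15 (since 15·15 = 225 = 14·16 + 1), so t ≡ 15·14 = 210 ≡ 2 (mod 16).
    Then x = 410 + 495·2 = 1400, valid modulo lcm(495, 16) = 7920: x ≡ 1400 (mod 7920).
Verify against each original: 1400 mod 5 = 0, 1400 mod 11 = 3, 1400 mod 9 = 5, 1400 mod 16 = 8.

x ≡ 1400 (mod 7920).


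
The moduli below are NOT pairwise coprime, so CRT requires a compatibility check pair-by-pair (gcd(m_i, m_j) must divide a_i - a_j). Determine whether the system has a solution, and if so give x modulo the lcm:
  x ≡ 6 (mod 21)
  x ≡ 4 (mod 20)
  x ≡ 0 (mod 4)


Moduli 21, 20, 4 are not pairwise coprime, so CRT works modulo lcm(m_i) when all pairwise compatibility conditions hold.
Pairwise compatibility: gcd(m_i, m_j) must divide a_i - a_j for every pair.
Merge one congruence at a time:
  Start: x ≡ 6 (mod 21).
  Combine with x ≡ 4 (mod 20): gcd(21, 20) = 1; 4 - 6 = -2, which IS divisible by 1, so compatible.
    Write x = 6 + 21·t and substitute into x ≡ 4 (mod 20): 21·t ≡ 4 − 6 = -2 (mod 20).
    Reduce coefficients mod 20: 1·t ≡ 18 (mod 20).
    So t ≡ 18 (mod 20).
    Then x = 6 + 21·18 = 384, valid modulo lcm(21, 20) = 420: x ≡ 384 (mod 420).
  Combine with x ≡ 0 (mod 4): gcd(420, 4) = 4; 0 - 384 = -384, which IS divisible by 4, so compatible.
    Write x = 384 + 420·t and substitute into x ≡ 0 (mod 4): 420·t ≡ 0 − 384 = -384 (mod 4).
    Divide the congruence (and modulus) by g = 4: 105·t ≡ -96 (mod 1).
    Modulo 1 every t works; take t = 0.
    Then x = 384 + 420·0 = 384, valid modulo lcm(420, 4) = 420: x ≡ 384 (mod 420).
Verify: 384 mod 21 = 6, 384 mod 20 = 4, 384 mod 4 = 0.

x ≡ 384 (mod 420).


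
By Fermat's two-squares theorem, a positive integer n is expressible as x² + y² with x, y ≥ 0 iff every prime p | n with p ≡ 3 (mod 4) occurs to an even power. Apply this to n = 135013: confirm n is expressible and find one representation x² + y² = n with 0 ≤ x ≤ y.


Step 1: Factor n = 135013 = 37 · 41 · 89.
Step 2: Check the mod-4 condition on each prime factor: 37 ≡ 1 (mod 4), exponent 1; 41 ≡ 1 (mod 4), exponent 1; 89 ≡ 1 (mod 4), exponent 1.
All primes ≡ 3 (mod 4) appear to even exponent (or don't appear), so by the two-squares theorem n IS expressible as a sum of two squares.
Step 3: Build a representation. Here n = 37 · 41 · 89 is a product of primes ≡ 1 (mod 4). Each prime p ≡ 1 (mod 4) is itself a sum of two squares; find a² by testing p − a² for a perfect square:
  37: 37 − 1² = 36 = 6² ⇒ 37 = 1² + 6².
  41: 41 − 1² = 40, 41 − 2² = 37, 41 − 3² = 32, 41 − 4² = 25 = 5² ⇒ 41 = 4² + 5².
  89: 89 − 1² = 88, 89 − 2² = 85, 89 − 3² = 80, 89 − 4² = 73, 89 − 5² = 64 = 8² ⇒ 89 = 5² + 8².
  Combine using the Brahmagupta–Fibonacci identity (a² + b²)(c² + d²) = (ac − bd)² + (ad + bc)² = (ac + bd)² + (ad − bc)²:
  37 · 41 = 1517: from (1² + 6²)(4² + 5²), take (1·4 − 6·5, 1·5 + 6·4) = (4 − 30, 5 + 24) = (-26, 29); dropping signs (only squares matter) gives (26, 29); check 26² + 29² = 676 + 841 = 1517 ✓.
  1517 · 89 = 135013: from (26² + 29²)(5² + 8²), take (26·5 − 29·8, 26·8 + 29·5) = (130 − 232, 208 + 145) = (-102, 353); dropping signs (only squares matter) gives (102, 353); check 102² + 353² = 10404 + 124609 = 135013 ✓.
Step 4: Order so x ≤ y and verify: 102² + 353² = 10404 + 124609 = 135013 = n. ✓

n = 135013 = 102² + 353² (one valid representation with x ≤ y).


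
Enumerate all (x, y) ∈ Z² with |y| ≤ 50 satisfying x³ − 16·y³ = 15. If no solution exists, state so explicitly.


The equation is x³ - 16y³ = 15. For fixed y, x³ = 16·y³ + 15, so a solution requires the RHS to be a perfect cube.
Strategy: iterate y from -50 to 50, compute RHS = 16·y³ + 15, and check whether it is a (positive or negative) perfect cube.
Check small values of y:
  y = 0: RHS = 15 is not a perfect cube.
  y = 1: RHS = 31 is not a perfect cube.
  y = -1: RHS = -1 = (-1)³ ⇒ x = -1 works.
  y = 2: RHS = 143 is not a perfect cube.
  y = -2: RHS = -113 is not a perfect cube.
  y = 3: RHS = 447 is not a perfect cube.
  y = -3: RHS = -417 is not a perfect cube.
Continuing the search up to |y| = 50 finds no further solutions beyond those listed.
Collected solutions: (-1, -1).

Solutions (with |y| ≤ 50): (-1, -1).


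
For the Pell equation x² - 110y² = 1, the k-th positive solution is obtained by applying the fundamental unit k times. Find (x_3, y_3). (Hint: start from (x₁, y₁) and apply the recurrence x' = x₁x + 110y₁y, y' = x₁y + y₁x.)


Step 1: Find the fundamental solution (x₁, y₁) of x² - 110y² = 1.
  Expand √110 as a continued fraction. a₀ = ⌊√110⌋ = 10; iterate m_{k+1} = d_k·a_k − m_k, d_{k+1} = (110 − m_{k+1}²)/d_k, a_{k+1} = ⌊(a₀ + m_{k+1})/d_{k+1}⌋ (starting m₀ = 0, d₀ = 1), with convergents p_k = a_k·p_{k-1} + p_{k-2}, q_k = a_k·q_{k-1} + q_{k-2} (p₋₁ = 1, q₋₁ = 0):
  k = 0: a₀ = 10; p₀/q₀ = 10/1; p₀² − 110·q₀² = 100 − 110 = -10.
  k = 1: m = 10, d = 10, a = ⌊(10 + 10)/10⌋ = 2; p/q = (2·10 + 1)/(2·1 + 0) = 21/2; p² − 110·q² = 441 − 440 = 1.
  The first convergent with p² − 110·q² = 1 gives the fundamental solution (x₁, y₁) = (21, 2).
Step 2: Apply the recurrence (x_{n+1}, y_{n+1}) = (x₁x_n + 110y₁y_n, x₁y_n + y₁x_n) repeatedly.
  From (x_1, y_1) = (21, 2): x_2 = 21·21 + 110·2·2 = 881; y_2 = 21·2 + 2·21 = 84.
  From (x_2, y_2) = (881, 84): x_3 = 21·881 + 110·2·84 = 36981; y_3 = 21·84 + 2·881 = 3526.
Step 3: Verify x_3² - 110·y_3² = 1367594361 - 1367594360 = 1 (should be 1). ✓

(x_1, y_1) = (21, 2); (x_3, y_3) = (36981, 3526).


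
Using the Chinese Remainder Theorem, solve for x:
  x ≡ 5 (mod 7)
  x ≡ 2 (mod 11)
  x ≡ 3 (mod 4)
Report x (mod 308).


Moduli 7, 11, 4 are pairwise coprime; by CRT there is a unique solution modulo M = 7 · 11 · 4 = 308.
Solve pairwise, accumulating the modulus:
  Start with x ≡ 5 (mod 7).
  Combine with x ≡ 2 (mod 11): since gcd(7, 11) = 1, we get a unique residue mod 77.
    Write x = 5 + 7·t and substitute into x ≡ 2 (mod 11): 7·t ≡ 2 − 5 = -3 (mod 11).
    Reduce coefficients mod 11: 7·t ≡ 8 (mod 11).
    The inverse of 7 mod 11 is 8 (since 7·8 = 56 = 5·11 + 1), so t ≡ 8·8 = 64 ≡ 9 (mod 11).
    Then x = 5 + 7·9 = 68, valid modulo lcm(7, 11) = 77: x ≡ 68 (mod 77).
  Combine with x ≡ 3 (mod 4): since gcd(77, 4) = 1, we get a unique residue mod 308.
    Write x = 68 + 77·t and substitute into x ≡ 3 (mod 4): 77·t ≡ 3 − 68 = -65 (mod 4).
    Reduce coefficients mod 4: 1·t ≡ 3 (mod 4).
    So t ≡ 3 (mod 4).
    Then x = 68 + 77·3 = 299, valid modulo lcm(77, 4) = 308: x ≡ 299 (mod 308).
Verify: 299 mod 7 = 5 ✓, 299 mod 11 = 2 ✓, 299 mod 4 = 3 ✓.

x ≡ 299 (mod 308).


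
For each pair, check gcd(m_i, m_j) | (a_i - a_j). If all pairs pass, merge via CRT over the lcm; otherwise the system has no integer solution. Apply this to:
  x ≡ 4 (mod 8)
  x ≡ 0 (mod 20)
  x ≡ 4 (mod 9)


Moduli 8, 20, 9 are not pairwise coprime, so CRT works modulo lcm(m_i) when all pairwise compatibility conditions hold.
Pairwise compatibility: gcd(m_i, m_j) must divide a_i - a_j for every pair.
Merge one congruence at a time:
  Start: x ≡ 4 (mod 8).
  Combine with x ≡ 0 (mod 20): gcd(8, 20) = 4; 0 - 4 = -4, which IS divisible by 4, so compatible.
    Write x = 4 + 8·t and substitute into x ≡ 0 (mod 20): 8·t ≡ 0 − 4 = -4 (mod 20).
    Divide the congruence (and modulus) by g = 4: 2·t ≡ -1 (mod 5).
    Reduce coefficients mod 5: 2·t ≡ 4 (mod 5).
    The inverse of 2 mod 5 is 3 (since 2·3 = 6 = 1·5 + 1), so t ≡ 3·4 = 12 ≡ 2 (mod 5).
    Then x = 4 + 8·2 = 20, valid modulo lcm(8, 20) = 40: x ≡ 20 (mod 40).
  Combine with x ≡ 4 (mod 9): gcd(40, 9) = 1; 4 - 20 = -16, which IS divisible by 1, so compatible.
    Write x = 20 + 40·t and substitute into x ≡ 4 (mod 9): 40·t ≡ 4 − 20 = -16 (mod 9).
    Reduce coefficients mod 9: 4·t ≡ 2 (mod 9).
    The inverse of 4 mod 9 is 7 (since 4·7 = 28 = 3·9 + 1), so t ≡ 7·2 = 14 ≡ 5 (mod 9).
    Then x = 20 + 40·5 = 220, valid modulo lcm(40, 9) = 360: x ≡ 220 (mod 360).
Verify: 220 mod 8 = 4, 220 mod 20 = 0, 220 mod 9 = 4.

x ≡ 220 (mod 360).


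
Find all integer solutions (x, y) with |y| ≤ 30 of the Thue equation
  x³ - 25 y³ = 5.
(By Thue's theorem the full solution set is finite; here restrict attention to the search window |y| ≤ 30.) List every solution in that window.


The equation is x³ - 25y³ = 5. For fixed y, x³ = 25·y³ + 5, so a solution requires the RHS to be a perfect cube.
Strategy: iterate y from -30 to 30, compute RHS = 25·y³ + 5, and check whether it is a (positive or negative) perfect cube.
Check small values of y:
  y = 0: RHS = 5 is not a perfect cube.
  y = 1: RHS = 30 is not a perfect cube.
  y = -1: RHS = -20 is not a perfect cube.
  y = 2: RHS = 205 is not a perfect cube.
  y = -2: RHS = -195 is not a perfect cube.
  y = 3: RHS = 680 is not a perfect cube.
  y = -3: RHS = -670 is not a perfect cube.
Continuing the search up to |y| = 30 finds no solutions either.
No (x, y) in the scanned range satisfies the equation.

No integer solutions with |y| ≤ 30.


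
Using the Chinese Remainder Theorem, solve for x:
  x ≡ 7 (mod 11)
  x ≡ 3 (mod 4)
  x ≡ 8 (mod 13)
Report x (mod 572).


Moduli 11, 4, 13 are pairwise coprime; by CRT there is a unique solution modulo M = 11 · 4 · 13 = 572.
Solve pairwise, accumulating the modulus:
  Start with x ≡ 7 (mod 11).
  Combine with x ≡ 3 (mod 4): since gcd(11, 4) = 1, we get a unique residue mod 44.
    Write x = 7 + 11·t and substitute into x ≡ 3 (mod 4): 11·t ≡ 3 − 7 = -4 (mod 4).
    Reduce coefficients mod 4: 3·t ≡ 0 (mod 4).
    The inverse of 3 mod 4 is 3 (since 3·3 = 9 = 2·4 + 1), so t ≡ 3·0 = 0 ≡ 0 (mod 4).
    Then x = 7 + 11·0 = 7, valid modulo lcm(11, 4) = 44: x ≡ 7 (mod 44).
  Combine with x ≡ 8 (mod 13): since gcd(44, 13) = 1, we get a unique residue mod 572.
    Write x = 7 + 44·t and substitute into x ≡ 8 (mod 13): 44·t ≡ 8 − 7 = 1 (mod 13).
    Reduce coefficients mod 13: 5·t ≡ 1 (mod 13).
    The inverse of 5 mod 13 is 8 (since 5·8 = 40 = 3·13 + 1), so t ≡ 8·1 = 8 ≡ 8 (mod 13).
    Then x = 7 + 44·8 = 359, valid modulo lcm(44, 13) = 572: x ≡ 359 (mod 572).
Verify: 359 mod 11 = 7 ✓, 359 mod 4 = 3 ✓, 359 mod 13 = 8 ✓.

x ≡ 359 (mod 572).


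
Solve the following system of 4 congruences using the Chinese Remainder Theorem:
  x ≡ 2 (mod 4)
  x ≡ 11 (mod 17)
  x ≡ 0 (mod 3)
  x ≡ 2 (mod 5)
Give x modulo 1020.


Product of moduli M = 4 · 17 · 3 · 5 = 1020.
Merge one congruence at a time:
  Start: x ≡ 2 (mod 4).
  Combine with x ≡ 11 (mod 17); new modulus lcm = 68.
    Write x = 2 + 4·t and substitute into x ≡ 11 (mod 17): 4·t ≡ 11 − 2 = 9 (mod 17).
    The inverse of 4 mod 17 is 13 (since 4·13 = 52 = 3·17 + 1), so t ≡ 13·9 = 117 ≡ 15 (mod 17).
    Then x = 2 + 4·15 = 62, valid modulo lcm(4, 17) = 68: x ≡ 62 (mod 68).
  Combine with x ≡ 0 (mod 3); new modulus lcm = 204.
    Write x = 62 + 68·t and substitute into x ≡ 0 (mod 3): 68·t ≡ 0 − 62 = -62 (mod 3).
    Reduce coefficients mod 3: 2·t ≡ 1 (mod 3).
    The inverse of 2 mod 3 is 2 (since 2·2 = 4 = 1·3 + 1), so t ≡ 2·1 = 2 ≡ 2 (mod 3).
    Then x = 62 + 68·2 = 198, valid modulo lcm(68, 3) = 204: x ≡ 198 (mod 204).
  Combine with x ≡ 2 (mod 5); new modulus lcm = 1020.
    Write x = 198 + 204·t and substitute into x ≡ 2 (mod 5): 204·t ≡ 2 − 198 = -196 (mod 5).
    Reduce coefficients mod 5: 4·t ≡ 4 (mod 5).
    The inverse of 4 mod 5 is 4 (since 4·4 = 16 = 3·5 + 1), so t ≡ 4·4 = 16 ≡ 1 (mod 5).
    Then x = 198 + 204·1 = 402, valid modulo lcm(204, 5) = 1020: x ≡ 402 (mod 1020).
Verify against each original: 402 mod 4 = 2, 402 mod 17 = 11, 402 mod 3 = 0, 402 mod 5 = 2.

x ≡ 402 (mod 1020).


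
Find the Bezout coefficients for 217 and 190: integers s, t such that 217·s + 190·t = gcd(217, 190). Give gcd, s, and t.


Euclidean algorithm on (217, 190) — divide until remainder is 0:
  217 = 1 · 190 + 27
  190 = 7 · 27 + 1
  27 = 27 · 1 + 0
gcd(217, 190) = 1.
Track Bezout coefficients alongside the remainders: start with r₀ = 217 = a·1 + b·0 (s = 1, t = 0) and r₁ = 190 = a·0 + b·1 (s = 0, t = 1); each new remainder r_{k+1} = r_{k-1} − q_k·r_k inherits s_{k+1} = s_{k-1} − q_k·s_k, t_{k+1} = t_{k-1} − q_k·t_k, so r_k = a·s_k + b·t_k at every step:
  q = 1: r = 27, s = 1 − 1·0 = 1, t = 0 − 1·1 = -1  (check: 217·1 + 190·(-1) = 27)
  q = 7: r = 1, s = 0 − 7·1 = -7, t = 1 − 7·(-1) = 8  (check: 217·(-7) + 190·8 = 1)
The row with r = 1 (the gcd) gives the Bezout coefficients s = -7, t = 8.
Result: 217 · (-7) + 190 · (8) = 1.

gcd(217, 190) = 1; s = -7, t = 8 (check: 217·(-7) + 190·8 = 1).


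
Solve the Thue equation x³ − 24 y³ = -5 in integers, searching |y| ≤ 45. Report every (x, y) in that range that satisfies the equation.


The equation is x³ - 24y³ = -5. For fixed y, x³ = 24·y³ − 5, so a solution requires the RHS to be a perfect cube.
Strategy: iterate y from -45 to 45, compute RHS = 24·y³ − 5, and check whether it is a (positive or negative) perfect cube.
Check small values of y:
  y = 0: RHS = -5 is not a perfect cube.
  y = 1: RHS = 19 is not a perfect cube.
  y = -1: RHS = -29 is not a perfect cube.
  y = 2: RHS = 187 is not a perfect cube.
  y = -2: RHS = -197 is not a perfect cube.
  y = 3: RHS = 643 is not a perfect cube.
  y = -3: RHS = -653 is not a perfect cube.
Continuing the search up to |y| = 45 finds no solutions either.
No (x, y) in the scanned range satisfies the equation.

No integer solutions with |y| ≤ 45.


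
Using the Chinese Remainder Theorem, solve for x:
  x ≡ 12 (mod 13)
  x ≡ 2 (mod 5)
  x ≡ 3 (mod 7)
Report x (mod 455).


Moduli 13, 5, 7 are pairwise coprime; by CRT there is a unique solution modulo M = 13 · 5 · 7 = 455.
Solve pairwise, accumulating the modulus:
  Start with x ≡ 12 (mod 13).
  Combine with x ≡ 2 (mod 5): since gcd(13, 5) = 1, we get a unique residue mod 65.
    Write x = 12 + 13·t and substitute into x ≡ 2 (mod 5): 13·t ≡ 2 − 12 = -10 (mod 5).
    Reduce coefficients mod 5: 3·t ≡ 0 (mod 5).
    The inverse of 3 mod 5 is 2 (since 3·2 = 6 = 1·5 + 1), so t ≡ 2·0 = 0 ≡ 0 (mod 5).
    Then x = 12 + 13·0 = 12, valid modulo lcm(13, 5) = 65: x ≡ 12 (mod 65).
  Combine with x ≡ 3 (mod 7): since gcd(65, 7) = 1, we get a unique residue mod 455.
    Write x = 12 + 65·t and substitute into x ≡ 3 (mod 7): 65·t ≡ 3 − 12 = -9 (mod 7).
    Reduce coefficients mod 7: 2·t ≡ 5 (mod 7).
    The inverse of 2 mod 7 is 4 (since 2·4 = 8 = 1·7 + 1), so t ≡ 4·5 = 20 ≡ 6 (mod 7).
    Then x = 12 + 65·6 = 402, valid modulo lcm(65, 7) = 455: x ≡ 402 (mod 455).
Verify: 402 mod 13 = 12 ✓, 402 mod 5 = 2 ✓, 402 mod 7 = 3 ✓.

x ≡ 402 (mod 455).


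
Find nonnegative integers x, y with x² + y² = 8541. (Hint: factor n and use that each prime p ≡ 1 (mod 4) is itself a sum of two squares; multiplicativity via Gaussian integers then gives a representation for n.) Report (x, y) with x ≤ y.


Step 1: Factor n = 8541 = 3^2 · 13 · 73.
Step 2: Check the mod-4 condition on each prime factor: 3 ≡ 3 (mod 4), exponent 2 (must be even); 13 ≡ 1 (mod 4), exponent 1; 73 ≡ 1 (mod 4), exponent 1.
All primes ≡ 3 (mod 4) appear to even exponent (or don't appear), so by the two-squares theorem n IS expressible as a sum of two squares.
Step 3: Build a representation. Group n = k² · m with k = 3 and m = 13 · 73 = 949 (a product of primes ≡ 1 (mod 4)); a representation of m scales to one of n via (k·x)² + (k·y)² = k²(x² + y²). Each prime p ≡ 1 (mod 4) is itself a sum of two squares; find a² by testing p − a² for a perfect square:
  13: 13 − 1² = 12, 13 − 2² = 9 = 3² ⇒ 13 = 2² + 3².
  73: 73 − 1² = 72, 73 − 2² = 69, 73 − 3² = 64 = 8² ⇒ 73 = 3² + 8².
  Combine using the Brahmagupta–Fibonacci identity (a² + b²)(c² + d²) = (ac − bd)² + (ad + bc)² = (ac + bd)² + (ad − bc)²:
  13 · 73 = 949: from (2² + 3²)(3² + 8²), take (2·3 − 3·8, 2·8 + 3·3) = (6 − 24, 16 + 9) = (-18, 25); dropping signs (only squares matter) gives (18, 25); check 18² + 25² = 324 + 625 = 949 ✓.
  Scale by k = 3: (3·18, 3·25) = (54, 75).
Step 4: Order so x ≤ y and verify: 54² + 75² = 2916 + 5625 = 8541 = n. ✓

n = 8541 = 54² + 75² (one valid representation with x ≤ y).


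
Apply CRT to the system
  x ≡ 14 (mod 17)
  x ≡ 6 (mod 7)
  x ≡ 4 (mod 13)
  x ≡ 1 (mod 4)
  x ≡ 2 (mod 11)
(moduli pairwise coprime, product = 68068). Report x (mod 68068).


Product of moduli M = 17 · 7 · 13 · 4 · 11 = 68068.
Merge one congruence at a time:
  Start: x ≡ 14 (mod 17).
  Combine with x ≡ 6 (mod 7); new modulus lcm = 119.
    Write x = 14 + 17·t and substitute into x ≡ 6 (mod 7): 17·t ≡ 6 − 14 = -8 (mod 7).
    Reduce coefficients mod 7: 3·t ≡ 6 (mod 7).
    The inverse of 3 mod 7 is 5 (since 3·5 = 15 = 2·7 + 1), so t ≡ 5·6 = 30 ≡ 2 (mod 7).
    Then x = 14 + 17·2 = 48, valid modulo lcm(17, 7) = 119: x ≡ 48 (mod 119).
  Combine with x ≡ 4 (mod 13); new modulus lcm = 1547.
    Write x = 48 + 119·t and substitute into x ≡ 4 (mod 13): 119·t ≡ 4 − 48 = -44 (mod 13).
    Reduce coefficients mod 13: 2·t ≡ 8 (mod 13).
    The inverse of 2 mod 13 is 7 (since 2·7 = 14 = 1·13 + 1), so t ≡ 7·8 = 56 ≡ 4 (mod 13).
    Then x = 48 + 119·4 = 524, valid modulo lcm(119, 13) = 1547: x ≡ 524 (mod 1547).
  Combine with x ≡ 1 (mod 4); new modulus lcm = 6188.
    Write x = 524 + 1547·t and substitute into x ≡ 1 (mod 4): 1547·t ≡ 1 − 524 = -523 (mod 4).
    Reduce coefficients mod 4: 3·t ≡ 1 (mod 4).
    The inverse of 3 mod 4 is 3 (since 3·3 = 9 = 2·4 + 1), so t ≡ 3·1 = 3 ≡ 3 (mod 4).
    Then x = 524 + 1547·3 = 5165, valid modulo lcm(1547, 4) = 6188: x ≡ 5165 (mod 6188).
  Combine with x ≡ 2 (mod 11); new modulus lcm = 68068.
    Write x = 5165 + 6188·t and substitute into x ≡ 2 (mod 11): 6188·t ≡ 2 − 5165 = -5163 (mod 11).
    Reduce coefficients mod 11: 6·t ≡ 7 (mod 11).
    The inverse of 6 mod 11 is 2 (since 6·2 = 12 = 1·11 + 1), so t ≡ 2·7 = 14 ≡ 3 (mod 11).
    Then x = 5165 + 6188·3 = 23729, valid modulo lcm(6188, 11) = 68068: x ≡ 23729 (mod 68068).
Verify against each original: 23729 mod 17 = 14, 23729 mod 7 = 6, 23729 mod 13 = 4, 23729 mod 4 = 1, 23729 mod 11 = 2.

x ≡ 23729 (mod 68068).


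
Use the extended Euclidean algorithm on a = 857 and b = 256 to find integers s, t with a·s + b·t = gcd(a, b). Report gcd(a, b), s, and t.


Euclidean algorithm on (857, 256) — divide until remainder is 0:
  857 = 3 · 256 + 89
  256 = 2 · 89 + 78
  89 = 1 · 78 + 11
  78 = 7 · 11 + 1
  11 = 11 · 1 + 0
gcd(857, 256) = 1.
Track Bezout coefficients alongside the remainders: start with r₀ = 857 = a·1 + b·0 (s = 1, t = 0) and r₁ = 256 = a·0 + b·1 (s = 0, t = 1); each new remainder r_{k+1} = r_{k-1} − q_k·r_k inherits s_{k+1} = s_{k-1} − q_k·s_k, t_{k+1} = t_{k-1} − q_k·t_k, so r_k = a·s_k + b·t_k at every step:
  q = 3: r = 89, s = 1 − 3·0 = 1, t = 0 − 3·1 = -3  (check: 857·1 + 256·(-3) = 89)
  q = 2: r = 78, s = 0 − 2·1 = -2, t = 1 − 2·(-3) = 7  (check: 857·(-2) + 256·7 = 78)
  q = 1: r = 11, s = 1 − 1·(-2) = 3, t = -3 − 1·7 = -10  (check: 857·3 + 256·(-10) = 11)
  q = 7: r = 1, s = -2 − 7·3 = -23, t = 7 − 7·(-10) = 77  (check: 857·(-23) + 256·77 = 1)
The row with r = 1 (the gcd) gives the Bezout coefficients s = -23, t = 77.
Result: 857 · (-23) + 256 · (77) = 1.

gcd(857, 256) = 1; s = -23, t = 77 (check: 857·(-23) + 256·77 = 1).


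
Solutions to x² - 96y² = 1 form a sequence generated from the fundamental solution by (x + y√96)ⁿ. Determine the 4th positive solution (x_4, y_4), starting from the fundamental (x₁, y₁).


Step 1: Find the fundamental solution (x₁, y₁) of x² - 96y² = 1.
  Expand √96 as a continued fraction. a₀ = ⌊√96⌋ = 9; iterate m_{k+1} = d_k·a_k − m_k, d_{k+1} = (96 − m_{k+1}²)/d_k, a_{k+1} = ⌊(a₀ + m_{k+1})/d_{k+1}⌋ (starting m₀ = 0, d₀ = 1), with convergents p_k = a_k·p_{k-1} + p_{k-2}, q_k = a_k·q_{k-1} + q_{k-2} (p₋₁ = 1, q₋₁ = 0):
  k = 0: a₀ = 9; p₀/q₀ = 9/1; p₀² − 96·q₀² = 81 − 96 = -15.
  k = 1: m = 9, d = 15, a = ⌊(9 + 9)/15⌋ = 1; p/q = (1·9 + 1)/(1·1 + 0) = 10/1; p² − 96·q² = 100 − 96 = 4.
  k = 2: m = 6, d = 4, a = ⌊(9 + 6)/4⌋ = 3; p/q = (3·10 + 9)/(3·1 + 1) = 39/4; p² − 96·q² = 1521 − 1536 = -15.
  k = 3: m = 6, d = 15, a = ⌊(9 + 6)/15⌋ = 1; p/q = (1·39 + 10)/(1·4 + 1) = 49/5; p² − 96·q² = 2401 − 2400 = 1.
  The first convergent with p² − 96·q² = 1 gives the fundamental solution (x₁, y₁) = (49, 5).
Step 2: Apply the recurrence (x_{n+1}, y_{n+1}) = (x₁x_n + 96y₁y_n, x₁y_n + y₁x_n) repeatedly.
  From (x_1, y_1) = (49, 5): x_2 = 49·49 + 96·5·5 = 4801; y_2 = 49·5 + 5·49 = 490.
  From (x_2, y_2) = (4801, 490): x_3 = 49·4801 + 96·5·490 = 470449; y_3 = 49·490 + 5·4801 = 48015.
  From (x_3, y_3) = (470449, 48015): x_4 = 49·470449 + 96·5·48015 = 46099201; y_4 = 49·48015 + 5·470449 = 4704980.
Step 3: Verify x_4² - 96·y_4² = 2125136332838401 - 2125136332838400 = 1 (should be 1). ✓

(x_1, y_1) = (49, 5); (x_4, y_4) = (46099201, 4704980).


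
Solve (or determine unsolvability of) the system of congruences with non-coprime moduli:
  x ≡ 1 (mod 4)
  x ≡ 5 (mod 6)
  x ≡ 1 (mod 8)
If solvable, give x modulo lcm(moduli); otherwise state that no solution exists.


Moduli 4, 6, 8 are not pairwise coprime, so CRT works modulo lcm(m_i) when all pairwise compatibility conditions hold.
Pairwise compatibility: gcd(m_i, m_j) must divide a_i - a_j for every pair.
Merge one congruence at a time:
  Start: x ≡ 1 (mod 4).
  Combine with x ≡ 5 (mod 6): gcd(4, 6) = 2; 5 - 1 = 4, which IS divisible by 2, so compatible.
    Write x = 1 + 4·t and substitute into x ≡ 5 (mod 6): 4·t ≡ 5 − 1 = 4 (mod 6).
    Divide the congruence (and modulus) by g = 2: 2·t ≡ 2 (mod 3).
    The inverse of 2 mod 3 is 2 (since 2·2 = 4 = 1·3 + 1), so t ≡ 2·2 = 4 ≡ 1 (mod 3).
    Then x = 1 + 4·1 = 5, valid modulo lcm(4, 6) = 12: x ≡ 5 (mod 12).
  Combine with x ≡ 1 (mod 8): gcd(12, 8) = 4; 1 - 5 = -4, which IS divisible by 4, so compatible.
    Write x = 5 + 12·t and substitute into x ≡ 1 (mod 8): 12·t ≡ 1 − 5 = -4 (mod 8).
    Divide the congruence (and modulus) by g = 4: 3·t ≡ -1 (mod 2).
    Reduce coefficients mod 2: 1·t ≡ 1 (mod 2).
    So t ≡ 1 (mod 2).
    Then x = 5 + 12·1 = 17, valid modulo lcm(12, 8) = 24: x ≡ 17 (mod 24).
Verify: 17 mod 4 = 1, 17 mod 6 = 5, 17 mod 8 = 1.

x ≡ 17 (mod 24).


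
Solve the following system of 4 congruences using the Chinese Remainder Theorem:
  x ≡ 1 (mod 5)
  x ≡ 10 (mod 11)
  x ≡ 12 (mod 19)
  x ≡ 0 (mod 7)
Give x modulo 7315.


Product of moduli M = 5 · 11 · 19 · 7 = 7315.
Merge one congruence at a time:
  Start: x ≡ 1 (mod 5).
  Combine with x ≡ 10 (mod 11); new modulus lcm = 55.
    Write x = 1 + 5·t and substitute into x ≡ 10 (mod 11): 5·t ≡ 10 − 1 = 9 (mod 11).
    The inverse of 5 mod 11 is 9 (since 5·9 = 45 = 4·11 + 1), so t ≡ 9·9 = 81 ≡ 4 (mod 11).
    Then x = 1 + 5·4 = 21, valid modulo lcm(5, 11) = 55: x ≡ 21 (mod 55).
  Combine with x ≡ 12 (mod 19); new modulus lcm = 1045.
    Write x = 21 + 55·t and substitute into x ≡ 12 (mod 19): 55·t ≡ 12 − 21 = -9 (mod 19).
    Reduce coefficients mod 19: 17·t ≡ 10 (mod 19).
    The inverse of 17 mod 19 is 9 (since 17·9 = 153 = 8·19 + 1), so t ≡ 9·10 = 90 ≡ 14 (mod 19).
    Then x = 21 + 55·14 = 791, valid modulo lcm(55, 19) = 1045: x ≡ 791 (mod 1045).
  Combine with x ≡ 0 (mod 7); new modulus lcm = 7315.
    Write x = 791 + 1045·t and substitute into x ≡ 0 (mod 7): 1045·t ≡ 0 − 791 = -791 (mod 7).
    Reduce coefficients mod 7: 2·t ≡ 0 (mod 7).
    The inverse of 2 mod 7 is 4 (since 2·4 = 8 = 1·7 + 1), so t ≡ 4·0 = 0 ≡ 0 (mod 7).
    Then x = 791 + 1045·0 = 791, valid modulo lcm(1045, 7) = 7315: x ≡ 791 (mod 7315).
Verify against each original: 791 mod 5 = 1, 791 mod 11 = 10, 791 mod 19 = 12, 791 mod 7 = 0.

x ≡ 791 (mod 7315).


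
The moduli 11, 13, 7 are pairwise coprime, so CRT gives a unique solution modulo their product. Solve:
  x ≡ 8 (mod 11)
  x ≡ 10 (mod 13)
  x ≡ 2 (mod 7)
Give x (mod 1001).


Moduli 11, 13, 7 are pairwise coprime; by CRT there is a unique solution modulo M = 11 · 13 · 7 = 1001.
Solve pairwise, accumulating the modulus:
  Start with x ≡ 8 (mod 11).
  Combine with x ≡ 10 (mod 13): since gcd(11, 13) = 1, we get a unique residue mod 143.
    Write x = 8 + 11·t and substitute into x ≡ 10 (mod 13): 11·t ≡ 10 − 8 = 2 (mod 13).
    The inverse of 11 mod 13 is 6 (since 11·6 = 66 = 5·13 + 1), so t ≡ 6·2 = 12 ≡ 12 (mod 13).
    Then x = 8 + 11·12 = 140, valid modulo lcm(11, 13) = 143: x ≡ 140 (mod 143).
  Combine with x ≡ 2 (mod 7): since gcd(143, 7) = 1, we get a unique residue mod 1001.
    Write x = 140 + 143·t and substitute into x ≡ 2 (mod 7): 143·t ≡ 2 − 140 = -138 (mod 7).
    Reduce coefficients mod 7: 3·t ≡ 2 (mod 7).
    The inverse of 3 mod 7 is 5 (since 3·5 = 15 = 2·7 + 1), so t ≡ 5·2 = 10 ≡ 3 (mod 7).
    Then x = 140 + 143·3 = 569, valid modulo lcm(143, 7) = 1001: x ≡ 569 (mod 1001).
Verify: 569 mod 11 = 8 ✓, 569 mod 13 = 10 ✓, 569 mod 7 = 2 ✓.

x ≡ 569 (mod 1001).


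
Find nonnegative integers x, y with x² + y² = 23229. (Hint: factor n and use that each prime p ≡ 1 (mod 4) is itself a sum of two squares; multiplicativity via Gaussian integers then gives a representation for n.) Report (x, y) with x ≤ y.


Step 1: Factor n = 23229 = 3^2 · 29 · 89.
Step 2: Check the mod-4 condition on each prime factor: 3 ≡ 3 (mod 4), exponent 2 (must be even); 29 ≡ 1 (mod 4), exponent 1; 89 ≡ 1 (mod 4), exponent 1.
All primes ≡ 3 (mod 4) appear to even exponent (or don't appear), so by the two-squares theorem n IS expressible as a sum of two squares.
Step 3: Build a representation. Group n = k² · m with k = 3 and m = 29 · 89 = 2581 (a product of primes ≡ 1 (mod 4)); a representation of m scales to one of n via (k·x)² + (k·y)² = k²(x² + y²). Each prime p ≡ 1 (mod 4) is itself a sum of two squares; find a² by testing p − a² for a perfect square:
  29: 29 − 1² = 28, 29 − 2² = 25 = 5² ⇒ 29 = 2² + 5².
  89: 89 − 1² = 88, 89 − 2² = 85, 89 − 3² = 80, 89 − 4² = 73, 89 − 5² = 64 = 8² ⇒ 89 = 5² + 8².
  Combine using the Brahmagupta–Fibonacci identity (a² + b²)(c² + d²) = (ac − bd)² + (ad + bc)² = (ac + bd)² + (ad − bc)²:
  29 · 89 = 2581: from (2² + 5²)(5² + 8²), take (2·5 − 5·8, 2·8 + 5·5) = (10 − 40, 16 + 25) = (-30, 41); dropping signs (only squares matter) gives (30, 41); check 30² + 41² = 900 + 1681 = 2581 ✓.
  Scale by k = 3: (3·30, 3·41) = (90, 123).
Step 4: Order so x ≤ y and verify: 90² + 123² = 8100 + 15129 = 23229 = n. ✓

n = 23229 = 90² + 123² (one valid representation with x ≤ y).


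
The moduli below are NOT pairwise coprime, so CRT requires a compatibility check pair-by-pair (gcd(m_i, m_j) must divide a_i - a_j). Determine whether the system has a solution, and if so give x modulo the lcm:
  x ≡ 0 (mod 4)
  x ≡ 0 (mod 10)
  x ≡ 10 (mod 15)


Moduli 4, 10, 15 are not pairwise coprime, so CRT works modulo lcm(m_i) when all pairwise compatibility conditions hold.
Pairwise compatibility: gcd(m_i, m_j) must divide a_i - a_j for every pair.
Merge one congruence at a time:
  Start: x ≡ 0 (mod 4).
  Combine with x ≡ 0 (mod 10): gcd(4, 10) = 2; 0 - 0 = 0, which IS divisible by 2, so compatible.
    Write x = 0 + 4·t and substitute into x ≡ 0 (mod 10): 4·t ≡ 0 − 0 = 0 (mod 10).
    Divide the congruence (and modulus) by g = 2: 2·t ≡ 0 (mod 5).
    The inverse of 2 mod 5 is 3 (since 2·3 = 6 = 1·5 + 1), so t ≡ 3·0 = 0 ≡ 0 (mod 5).
    Then x = 0 + 4·0 = 0, valid modulo lcm(4, 10) = 20: x ≡ 0 (mod 20).
  Combine with x ≡ 10 (mod 15): gcd(20, 15) = 5; 10 - 0 = 10, which IS divisible by 5, so compatible.
    Write x = 0 + 20·t and substitute into x ≡ 10 (mod 15): 20·t ≡ 10 − 0 = 10 (mod 15).
    Divide the congruence (and modulus) by g = 5: 4·t ≡ 2 (mod 3).
    Reduce coefficients mod 3: 1·t ≡ 2 (mod 3).
    So t ≡ 2 (mod 3).
    Then x = 0 + 20·2 = 40, valid modulo lcm(20, 15) = 60: x ≡ 40 (mod 60).
Verify: 40 mod 4 = 0, 40 mod 10 = 0, 40 mod 15 = 10.

x ≡ 40 (mod 60).


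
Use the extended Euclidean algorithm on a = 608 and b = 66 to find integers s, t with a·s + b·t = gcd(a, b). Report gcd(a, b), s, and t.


Euclidean algorithm on (608, 66) — divide until remainder is 0:
  608 = 9 · 66 + 14
  66 = 4 · 14 + 10
  14 = 1 · 10 + 4
  10 = 2 · 4 + 2
  4 = 2 · 2 + 0
gcd(608, 66) = 2.
Track Bezout coefficients alongside the remainders: start with r₀ = 608 = a·1 + b·0 (s = 1, t = 0) and r₁ = 66 = a·0 + b·1 (s = 0, t = 1); each new remainder r_{k+1} = r_{k-1} − q_k·r_k inherits s_{k+1} = s_{k-1} − q_k·s_k, t_{k+1} = t_{k-1} − q_k·t_k, so r_k = a·s_k + b·t_k at every step:
  q = 9: r = 14, s = 1 − 9·0 = 1, t = 0 − 9·1 = -9  (check: 608·1 + 66·(-9) = 14)
  q = 4: r = 10, s = 0 − 4·1 = -4, t = 1 − 4·(-9) = 37  (check: 608·(-4) + 66·37 = 10)
  q = 1: r = 4, s = 1 − 1·(-4) = 5, t = -9 − 1·37 = -46  (check: 608·5 + 66·(-46) = 4)
  q = 2: r = 2, s = -4 − 2·5 = -14, t = 37 − 2·(-46) = 129  (check: 608·(-14) + 66·129 = 2)
The row with r = 2 (the gcd) gives the Bezout coefficients s = -14, t = 129.
Result: 608 · (-14) + 66 · (129) = 2.

gcd(608, 66) = 2; s = -14, t = 129 (check: 608·(-14) + 66·129 = 2).


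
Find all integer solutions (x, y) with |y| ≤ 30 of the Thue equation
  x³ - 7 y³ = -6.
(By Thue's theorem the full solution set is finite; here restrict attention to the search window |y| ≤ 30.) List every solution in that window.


The equation is x³ - 7y³ = -6. For fixed y, x³ = 7·y³ − 6, so a solution requires the RHS to be a perfect cube.
Strategy: iterate y from -30 to 30, compute RHS = 7·y³ − 6, and check whether it is a (positive or negative) perfect cube.
Check small values of y:
  y = 0: RHS = -6 is not a perfect cube.
  y = 1: RHS = 1 = (1)³ ⇒ x = 1 works.
  y = -1: RHS = -13 is not a perfect cube.
  y = 2: RHS = 50 is not a perfect cube.
  y = -2: RHS = -62 is not a perfect cube.
  y = 3: RHS = 183 is not a perfect cube.
  y = -3: RHS = -195 is not a perfect cube.
Continuing the search up to |y| = 30 finds no further solutions beyond those listed.
Collected solutions: (1, 1).

Solutions (with |y| ≤ 30): (1, 1).


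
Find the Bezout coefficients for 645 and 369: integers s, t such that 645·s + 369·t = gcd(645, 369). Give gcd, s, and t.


Euclidean algorithm on (645, 369) — divide until remainder is 0:
  645 = 1 · 369 + 276
  369 = 1 · 276 + 93
  276 = 2 · 93 + 90
  93 = 1 · 90 + 3
  90 = 30 · 3 + 0
gcd(645, 369) = 3.
Track Bezout coefficients alongside the remainders: start with r₀ = 645 = a·1 + b·0 (s = 1, t = 0) and r₁ = 369 = a·0 + b·1 (s = 0, t = 1); each new remainder r_{k+1} = r_{k-1} − q_k·r_k inherits s_{k+1} = s_{k-1} − q_k·s_k, t_{k+1} = t_{k-1} − q_k·t_k, so r_k = a·s_k + b·t_k at every step:
  q = 1: r = 276, s = 1 − 1·0 = 1, t = 0 − 1·1 = -1  (check: 645·1 + 369·(-1) = 276)
  q = 1: r = 93, s = 0 − 1·1 = -1, t = 1 − 1·(-1) = 2  (check: 645·(-1) + 369·2 = 93)
  q = 2: r = 90, s = 1 − 2·(-1) = 3, t = -1 − 2·2 = -5  (check: 645·3 + 369·(-5) = 90)
  q = 1: r = 3, s = -1 − 1·3 = -4, t = 2 − 1·(-5) = 7  (check: 645·(-4) + 369·7 = 3)
The row with r = 3 (the gcd) gives the Bezout coefficients s = -4, t = 7.
Result: 645 · (-4) + 369 · (7) = 3.

gcd(645, 369) = 3; s = -4, t = 7 (check: 645·(-4) + 369·7 = 3).
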